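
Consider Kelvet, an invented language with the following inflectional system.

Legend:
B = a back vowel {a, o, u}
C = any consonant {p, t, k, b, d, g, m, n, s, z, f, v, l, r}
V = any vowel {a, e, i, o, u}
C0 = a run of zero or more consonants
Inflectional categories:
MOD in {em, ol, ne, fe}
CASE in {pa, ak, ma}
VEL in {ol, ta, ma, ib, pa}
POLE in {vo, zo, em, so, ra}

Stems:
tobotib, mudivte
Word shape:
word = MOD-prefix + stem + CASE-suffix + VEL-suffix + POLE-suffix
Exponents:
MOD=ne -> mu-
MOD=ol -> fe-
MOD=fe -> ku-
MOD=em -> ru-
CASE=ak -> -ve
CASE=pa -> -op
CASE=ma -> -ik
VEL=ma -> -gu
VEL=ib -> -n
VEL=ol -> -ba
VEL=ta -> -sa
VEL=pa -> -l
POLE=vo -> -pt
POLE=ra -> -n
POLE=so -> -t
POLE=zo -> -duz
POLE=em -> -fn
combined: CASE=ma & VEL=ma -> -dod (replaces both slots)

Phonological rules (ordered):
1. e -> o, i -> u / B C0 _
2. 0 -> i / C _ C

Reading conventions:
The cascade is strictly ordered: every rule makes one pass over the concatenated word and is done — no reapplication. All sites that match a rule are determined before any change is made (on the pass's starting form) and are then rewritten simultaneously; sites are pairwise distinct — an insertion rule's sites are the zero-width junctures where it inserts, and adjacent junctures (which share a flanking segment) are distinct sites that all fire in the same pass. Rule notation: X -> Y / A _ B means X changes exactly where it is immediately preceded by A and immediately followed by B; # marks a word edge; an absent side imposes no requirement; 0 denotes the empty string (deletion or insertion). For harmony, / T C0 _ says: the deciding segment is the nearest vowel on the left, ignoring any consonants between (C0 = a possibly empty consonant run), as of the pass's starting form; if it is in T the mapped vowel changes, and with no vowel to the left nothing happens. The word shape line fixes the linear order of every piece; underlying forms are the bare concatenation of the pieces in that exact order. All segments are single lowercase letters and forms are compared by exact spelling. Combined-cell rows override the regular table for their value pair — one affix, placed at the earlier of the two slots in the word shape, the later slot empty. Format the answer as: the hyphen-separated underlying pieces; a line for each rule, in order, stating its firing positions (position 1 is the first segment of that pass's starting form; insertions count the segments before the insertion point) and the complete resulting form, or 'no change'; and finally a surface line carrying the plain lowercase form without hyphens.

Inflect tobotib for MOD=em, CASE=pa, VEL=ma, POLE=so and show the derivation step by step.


underlying: ru-tobotib-op-gu-t
1. e -> o, i -> u / B C0 _: fires at position(s) 8: rutobotubopgut
2. 0 -> i / C _ C: inserts after position(s) 11: rutobotubopigut
surface: rutobotubopigut


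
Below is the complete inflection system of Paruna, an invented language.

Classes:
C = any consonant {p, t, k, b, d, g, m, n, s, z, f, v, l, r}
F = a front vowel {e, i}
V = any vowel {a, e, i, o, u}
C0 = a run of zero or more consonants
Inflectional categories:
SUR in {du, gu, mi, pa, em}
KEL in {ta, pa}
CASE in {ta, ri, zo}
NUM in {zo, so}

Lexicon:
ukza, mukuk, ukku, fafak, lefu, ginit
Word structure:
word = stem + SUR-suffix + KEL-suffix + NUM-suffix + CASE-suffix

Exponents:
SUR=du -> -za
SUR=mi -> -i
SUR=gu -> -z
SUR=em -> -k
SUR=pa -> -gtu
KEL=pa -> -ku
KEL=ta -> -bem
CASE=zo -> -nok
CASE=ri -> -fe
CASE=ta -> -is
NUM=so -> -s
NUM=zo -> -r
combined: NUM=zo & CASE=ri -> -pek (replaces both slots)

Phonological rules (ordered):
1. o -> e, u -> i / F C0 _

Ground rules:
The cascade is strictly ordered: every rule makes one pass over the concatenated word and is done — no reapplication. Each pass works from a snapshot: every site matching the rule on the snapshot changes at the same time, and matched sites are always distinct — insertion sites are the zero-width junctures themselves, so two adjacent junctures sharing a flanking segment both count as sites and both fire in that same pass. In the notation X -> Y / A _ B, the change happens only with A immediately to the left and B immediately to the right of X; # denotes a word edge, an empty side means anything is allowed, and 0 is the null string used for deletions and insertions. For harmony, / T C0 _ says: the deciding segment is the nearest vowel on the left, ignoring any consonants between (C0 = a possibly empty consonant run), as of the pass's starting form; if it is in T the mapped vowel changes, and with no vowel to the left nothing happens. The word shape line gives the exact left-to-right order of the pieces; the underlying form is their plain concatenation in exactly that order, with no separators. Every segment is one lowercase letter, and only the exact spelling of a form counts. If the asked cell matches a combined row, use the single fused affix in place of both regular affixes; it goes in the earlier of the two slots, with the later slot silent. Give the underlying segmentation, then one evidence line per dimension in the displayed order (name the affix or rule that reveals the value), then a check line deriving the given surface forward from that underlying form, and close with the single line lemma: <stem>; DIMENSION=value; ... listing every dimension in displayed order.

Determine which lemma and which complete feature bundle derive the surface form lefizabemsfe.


underlying: lefu-za-bem-s-fe
SUR=du - signalled by the affix -za
KEL=ta - signalled by the affix -bem
CASE=ri - signalled by the affix -fe
NUM=so - signalled by the affix -s
check: lefuzabemsfe -> lefizabemsfe
lemma: lefu; SUR=du; KEL=ta; CASE=ri; NUM=so


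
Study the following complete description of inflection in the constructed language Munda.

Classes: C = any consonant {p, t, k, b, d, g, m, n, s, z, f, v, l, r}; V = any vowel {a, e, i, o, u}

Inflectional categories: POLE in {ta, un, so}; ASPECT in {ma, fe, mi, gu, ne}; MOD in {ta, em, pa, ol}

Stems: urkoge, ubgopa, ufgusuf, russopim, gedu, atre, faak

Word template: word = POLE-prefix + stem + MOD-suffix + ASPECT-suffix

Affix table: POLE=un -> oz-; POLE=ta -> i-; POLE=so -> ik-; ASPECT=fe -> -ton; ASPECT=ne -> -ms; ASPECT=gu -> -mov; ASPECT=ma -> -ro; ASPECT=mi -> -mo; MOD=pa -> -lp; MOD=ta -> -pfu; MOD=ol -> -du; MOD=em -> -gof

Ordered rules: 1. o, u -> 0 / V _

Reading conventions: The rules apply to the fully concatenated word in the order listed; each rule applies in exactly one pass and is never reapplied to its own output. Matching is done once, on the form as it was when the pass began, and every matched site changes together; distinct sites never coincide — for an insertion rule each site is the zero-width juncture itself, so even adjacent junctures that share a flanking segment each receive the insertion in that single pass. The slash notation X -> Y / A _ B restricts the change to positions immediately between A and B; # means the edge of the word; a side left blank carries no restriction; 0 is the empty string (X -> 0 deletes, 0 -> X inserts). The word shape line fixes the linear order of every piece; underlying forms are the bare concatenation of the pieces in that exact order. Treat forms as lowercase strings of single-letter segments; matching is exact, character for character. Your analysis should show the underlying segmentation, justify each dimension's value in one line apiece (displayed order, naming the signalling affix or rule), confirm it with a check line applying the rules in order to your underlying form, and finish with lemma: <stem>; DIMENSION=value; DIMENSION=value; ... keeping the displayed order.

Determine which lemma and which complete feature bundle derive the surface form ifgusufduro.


underlying: i-ufgusuf-du-ro
POLE=ta - signalled by the affix i-
ASPECT=ma - signalled by the affix -ro
MOD=ol - signalled by the affix -du
check: iufgusufduro -> ifgusufduro
lemma: ufgusuf; POLE=ta; ASPECT=ma; MOD=ol


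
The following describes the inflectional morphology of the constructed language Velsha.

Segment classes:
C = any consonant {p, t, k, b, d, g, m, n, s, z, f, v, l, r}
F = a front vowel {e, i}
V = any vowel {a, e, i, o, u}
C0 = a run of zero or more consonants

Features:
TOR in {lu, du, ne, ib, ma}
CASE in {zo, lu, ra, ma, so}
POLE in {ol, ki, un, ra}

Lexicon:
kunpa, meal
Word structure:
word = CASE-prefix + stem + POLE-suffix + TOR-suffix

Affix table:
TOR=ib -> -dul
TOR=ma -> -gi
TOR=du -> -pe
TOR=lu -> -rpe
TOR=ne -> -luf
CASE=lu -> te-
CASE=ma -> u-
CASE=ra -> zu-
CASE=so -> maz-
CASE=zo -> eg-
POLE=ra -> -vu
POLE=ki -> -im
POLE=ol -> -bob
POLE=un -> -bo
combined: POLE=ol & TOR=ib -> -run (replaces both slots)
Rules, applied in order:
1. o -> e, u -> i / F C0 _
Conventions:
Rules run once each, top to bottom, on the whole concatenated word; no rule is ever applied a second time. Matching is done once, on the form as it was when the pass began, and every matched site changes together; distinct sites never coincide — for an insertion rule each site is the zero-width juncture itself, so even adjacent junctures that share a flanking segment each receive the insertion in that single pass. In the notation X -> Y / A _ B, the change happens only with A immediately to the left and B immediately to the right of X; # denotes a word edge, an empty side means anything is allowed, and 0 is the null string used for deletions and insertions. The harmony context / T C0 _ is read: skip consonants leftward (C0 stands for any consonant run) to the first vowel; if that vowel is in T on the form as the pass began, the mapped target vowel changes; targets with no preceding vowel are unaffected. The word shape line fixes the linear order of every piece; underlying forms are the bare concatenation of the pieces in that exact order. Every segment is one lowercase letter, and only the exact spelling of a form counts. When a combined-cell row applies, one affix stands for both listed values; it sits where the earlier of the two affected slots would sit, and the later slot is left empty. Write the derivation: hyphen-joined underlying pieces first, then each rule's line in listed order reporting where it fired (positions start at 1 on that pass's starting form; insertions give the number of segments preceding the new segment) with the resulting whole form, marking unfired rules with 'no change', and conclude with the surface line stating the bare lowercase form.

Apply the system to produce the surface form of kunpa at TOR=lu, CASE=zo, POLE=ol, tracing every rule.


underlying: eg-kunpa-bob-rpe
1. o -> e, u -> i / F C0 _: fires at position(s) 4: egkinpabobrpe
surface: egkinpabobrpe


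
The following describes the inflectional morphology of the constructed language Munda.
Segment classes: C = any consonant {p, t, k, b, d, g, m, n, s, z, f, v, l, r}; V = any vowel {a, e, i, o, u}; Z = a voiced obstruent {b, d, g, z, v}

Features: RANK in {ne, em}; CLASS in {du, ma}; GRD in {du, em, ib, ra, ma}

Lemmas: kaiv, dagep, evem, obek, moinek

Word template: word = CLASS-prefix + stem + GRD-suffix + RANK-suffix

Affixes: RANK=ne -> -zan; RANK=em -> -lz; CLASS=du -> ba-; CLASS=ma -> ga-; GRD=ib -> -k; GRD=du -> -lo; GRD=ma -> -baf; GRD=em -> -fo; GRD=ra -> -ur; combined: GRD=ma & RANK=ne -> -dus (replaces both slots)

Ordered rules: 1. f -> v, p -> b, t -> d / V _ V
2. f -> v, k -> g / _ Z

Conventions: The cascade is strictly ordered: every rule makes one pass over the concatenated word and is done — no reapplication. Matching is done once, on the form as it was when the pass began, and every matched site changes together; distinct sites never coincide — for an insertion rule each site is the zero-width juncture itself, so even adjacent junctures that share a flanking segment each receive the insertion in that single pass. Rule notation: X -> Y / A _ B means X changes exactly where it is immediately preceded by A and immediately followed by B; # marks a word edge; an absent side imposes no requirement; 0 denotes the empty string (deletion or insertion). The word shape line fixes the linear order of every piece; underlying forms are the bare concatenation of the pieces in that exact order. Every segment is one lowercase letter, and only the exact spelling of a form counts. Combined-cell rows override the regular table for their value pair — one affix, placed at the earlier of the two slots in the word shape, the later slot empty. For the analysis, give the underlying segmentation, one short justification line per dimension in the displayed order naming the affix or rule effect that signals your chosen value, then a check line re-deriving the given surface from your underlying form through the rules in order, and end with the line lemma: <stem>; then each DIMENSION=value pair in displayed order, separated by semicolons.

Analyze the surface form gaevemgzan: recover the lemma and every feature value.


underlying: ga-evem-k-zan
RANK=ne - signalled by the affix -zan
CLASS=ma - signalled by the affix ga-
GRD=ib - signalled by the affix -k
check: gaevemkzan -> gaevemkzan -> gaevemgzan
lemma: evem; RANK=ne; CLASS=ma; GRD=ib


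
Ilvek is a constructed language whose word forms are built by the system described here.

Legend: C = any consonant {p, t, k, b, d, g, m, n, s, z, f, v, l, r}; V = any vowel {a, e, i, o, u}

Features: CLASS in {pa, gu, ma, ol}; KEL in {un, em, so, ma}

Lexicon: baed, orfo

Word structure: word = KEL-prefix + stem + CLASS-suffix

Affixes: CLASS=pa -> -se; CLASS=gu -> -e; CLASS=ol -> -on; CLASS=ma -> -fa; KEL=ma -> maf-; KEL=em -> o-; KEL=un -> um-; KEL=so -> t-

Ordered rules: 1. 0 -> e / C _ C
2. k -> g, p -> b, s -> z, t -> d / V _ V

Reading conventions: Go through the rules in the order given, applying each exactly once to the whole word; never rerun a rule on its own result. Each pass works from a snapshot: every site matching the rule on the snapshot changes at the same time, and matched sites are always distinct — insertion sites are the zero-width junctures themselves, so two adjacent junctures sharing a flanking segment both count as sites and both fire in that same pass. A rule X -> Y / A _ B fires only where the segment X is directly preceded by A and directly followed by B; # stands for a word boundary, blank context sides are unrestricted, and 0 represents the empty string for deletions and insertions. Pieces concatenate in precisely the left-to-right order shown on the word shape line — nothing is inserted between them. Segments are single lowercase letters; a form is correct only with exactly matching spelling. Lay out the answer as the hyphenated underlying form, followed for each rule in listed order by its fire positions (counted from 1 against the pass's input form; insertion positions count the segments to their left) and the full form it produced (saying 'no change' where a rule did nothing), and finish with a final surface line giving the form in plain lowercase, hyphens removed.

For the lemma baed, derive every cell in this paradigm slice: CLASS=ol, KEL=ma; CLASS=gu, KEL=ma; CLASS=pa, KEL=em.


cell CLASS=ol, KEL=ma:
underlying: maf-baed-on
1. 0 -> e / C _ C: inserts after position(s) 3: mafebaedon
2. k -> g, p -> b, s -> z, t -> d / V _ V: no change
surface: mafebaedon

cell CLASS=gu, KEL=ma:
underlying: maf-baed-e
1. 0 -> e / C _ C: inserts after position(s) 3: mafebaede
2. k -> g, p -> b, s -> z, t -> d / V _ V: no change
surface: mafebaede

cell CLASS=pa, KEL=em:
underlying: o-baed-se
1. 0 -> e / C _ C: inserts after position(s) 5: obaedese
2. k -> g, p -> b, s -> z, t -> d / V _ V: fires at position(s) 7: obaedeze
surface: obaedeze


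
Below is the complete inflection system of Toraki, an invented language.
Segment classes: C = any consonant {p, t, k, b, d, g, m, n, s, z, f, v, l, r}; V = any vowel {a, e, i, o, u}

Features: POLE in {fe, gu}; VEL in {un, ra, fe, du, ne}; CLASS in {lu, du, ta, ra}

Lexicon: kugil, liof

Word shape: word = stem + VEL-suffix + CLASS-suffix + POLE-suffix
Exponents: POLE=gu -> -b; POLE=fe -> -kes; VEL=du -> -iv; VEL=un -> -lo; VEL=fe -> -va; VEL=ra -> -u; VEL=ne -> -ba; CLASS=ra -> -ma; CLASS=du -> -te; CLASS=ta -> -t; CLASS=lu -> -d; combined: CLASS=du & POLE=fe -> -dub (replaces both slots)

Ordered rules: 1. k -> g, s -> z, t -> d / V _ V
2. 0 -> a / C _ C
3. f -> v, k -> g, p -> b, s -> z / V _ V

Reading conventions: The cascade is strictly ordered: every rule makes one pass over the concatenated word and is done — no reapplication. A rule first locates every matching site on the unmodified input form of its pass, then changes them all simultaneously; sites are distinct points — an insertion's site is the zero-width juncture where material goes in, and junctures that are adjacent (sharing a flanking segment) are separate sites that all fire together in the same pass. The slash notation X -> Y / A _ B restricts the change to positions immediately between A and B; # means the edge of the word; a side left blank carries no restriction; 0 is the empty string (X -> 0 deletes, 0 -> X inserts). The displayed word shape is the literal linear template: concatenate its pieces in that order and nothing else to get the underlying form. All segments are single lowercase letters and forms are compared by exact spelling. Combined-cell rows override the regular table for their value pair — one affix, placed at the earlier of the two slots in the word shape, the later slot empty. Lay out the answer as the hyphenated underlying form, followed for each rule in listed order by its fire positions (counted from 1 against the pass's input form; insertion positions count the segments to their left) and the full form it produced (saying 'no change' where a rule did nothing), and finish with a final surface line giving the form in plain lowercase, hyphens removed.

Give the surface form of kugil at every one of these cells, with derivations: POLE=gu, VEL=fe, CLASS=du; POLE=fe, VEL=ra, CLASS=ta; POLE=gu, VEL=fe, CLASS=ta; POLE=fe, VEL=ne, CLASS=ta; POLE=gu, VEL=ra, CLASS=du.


cell POLE=gu, VEL=fe, CLASS=du:
underlying: kugil-va-te-b
1. k -> g, s -> z, t -> d / V _ V: fires at position(s) 8: kugilvadeb
2. 0 -> a / C _ C: inserts after position(s) 5: kugilavadeb
3. f -> v, k -> g, p -> b, s -> z / V _ V: no change
surface: kugilavadeb

cell POLE=fe, VEL=ra, CLASS=ta:
underlying: kugil-u-t-kes
1. k -> g, s -> z, t -> d / V _ V: no change
2. 0 -> a / C _ C: inserts after position(s) 7: kugilutakes
3. f -> v, k -> g, p -> b, s -> z / V _ V: fires at position(s) 9: kugilutages
surface: kugilutages

cell POLE=gu, VEL=fe, CLASS=ta:
underlying: kugil-va-t-b
1. k -> g, s -> z, t -> d / V _ V: no change
2. 0 -> a / C _ C: inserts after position(s) 5, 8: kugilavatab
3. f -> v, k -> g, p -> b, s -> z / V _ V: no change
surface: kugilavatab

cell POLE=fe, VEL=ne, CLASS=ta:
underlying: kugil-ba-t-kes
1. k -> g, s -> z, t -> d / V _ V: no change
2. 0 -> a / C _ C: inserts after position(s) 5, 8: kugilabatakes
3. f -> v, k -> g, p -> b, s -> z / V _ V: fires at position(s) 11: kugilabatages
surface: kugilabatages

cell POLE=gu, VEL=ra, CLASS=du:
underlying: kugil-u-te-b
1. k -> g, s -> z, t -> d / V _ V: fires at position(s) 7: kugiludeb
2. 0 -> a / C _ C: no change
3. f -> v, k -> g, p -> b, s -> z / V _ V: no change
surface: kugiludeb


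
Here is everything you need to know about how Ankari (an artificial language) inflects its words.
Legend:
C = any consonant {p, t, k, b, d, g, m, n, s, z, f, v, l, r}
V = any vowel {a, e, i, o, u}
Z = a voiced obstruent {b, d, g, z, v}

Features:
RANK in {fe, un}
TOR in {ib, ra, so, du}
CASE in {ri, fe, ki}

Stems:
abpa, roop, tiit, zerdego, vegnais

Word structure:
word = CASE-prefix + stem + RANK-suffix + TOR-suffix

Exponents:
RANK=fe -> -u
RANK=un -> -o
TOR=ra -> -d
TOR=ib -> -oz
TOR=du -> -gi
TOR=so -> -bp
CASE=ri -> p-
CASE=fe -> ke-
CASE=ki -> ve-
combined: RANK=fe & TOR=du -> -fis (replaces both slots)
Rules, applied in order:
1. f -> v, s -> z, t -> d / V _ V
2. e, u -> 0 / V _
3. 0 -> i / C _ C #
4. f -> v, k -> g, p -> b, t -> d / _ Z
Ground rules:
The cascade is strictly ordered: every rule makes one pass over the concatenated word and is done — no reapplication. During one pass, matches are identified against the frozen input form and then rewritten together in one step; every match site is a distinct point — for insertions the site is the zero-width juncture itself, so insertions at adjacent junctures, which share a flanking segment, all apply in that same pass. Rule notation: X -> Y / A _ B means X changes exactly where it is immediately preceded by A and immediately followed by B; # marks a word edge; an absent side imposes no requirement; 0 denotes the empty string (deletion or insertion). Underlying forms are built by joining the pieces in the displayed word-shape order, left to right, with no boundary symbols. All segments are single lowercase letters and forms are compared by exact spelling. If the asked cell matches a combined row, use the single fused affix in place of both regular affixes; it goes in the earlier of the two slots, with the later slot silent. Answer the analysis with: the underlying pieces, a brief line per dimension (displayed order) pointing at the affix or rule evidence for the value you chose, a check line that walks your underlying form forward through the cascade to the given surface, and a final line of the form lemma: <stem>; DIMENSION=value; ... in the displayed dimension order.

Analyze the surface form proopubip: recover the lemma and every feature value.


underlying: p-roop-u-bp
RANK=fe - signalled by the affix -u
TOR=so - signalled by the affix -bp
CASE=ri - signalled by the affix p-
check: proopubp -> proopubp -> proopubp -> proopubip -> proopubip
lemma: roop; RANK=fe; TOR=so; CASE=ri


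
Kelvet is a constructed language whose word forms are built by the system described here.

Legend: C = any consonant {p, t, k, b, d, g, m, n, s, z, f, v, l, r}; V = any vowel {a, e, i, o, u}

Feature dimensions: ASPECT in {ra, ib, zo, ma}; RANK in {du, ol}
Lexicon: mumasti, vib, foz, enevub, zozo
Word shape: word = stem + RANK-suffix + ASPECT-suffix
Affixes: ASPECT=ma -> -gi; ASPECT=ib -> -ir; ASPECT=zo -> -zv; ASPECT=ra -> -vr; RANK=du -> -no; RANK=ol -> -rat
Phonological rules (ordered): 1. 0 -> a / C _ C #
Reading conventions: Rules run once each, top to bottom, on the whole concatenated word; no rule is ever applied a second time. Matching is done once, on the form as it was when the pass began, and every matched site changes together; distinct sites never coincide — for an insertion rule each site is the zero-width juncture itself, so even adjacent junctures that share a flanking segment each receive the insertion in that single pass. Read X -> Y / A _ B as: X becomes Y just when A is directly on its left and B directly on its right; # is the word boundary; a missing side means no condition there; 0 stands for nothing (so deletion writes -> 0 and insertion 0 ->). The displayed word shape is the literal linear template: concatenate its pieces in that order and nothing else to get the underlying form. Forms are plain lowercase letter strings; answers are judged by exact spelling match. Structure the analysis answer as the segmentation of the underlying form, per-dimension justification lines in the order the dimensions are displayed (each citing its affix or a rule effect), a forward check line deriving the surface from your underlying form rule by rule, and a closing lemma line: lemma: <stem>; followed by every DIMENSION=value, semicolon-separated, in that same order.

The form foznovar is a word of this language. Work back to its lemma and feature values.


underlying: foz-no-vr
ASPECT=ra - signalled by the affix -vr
RANK=du - signalled by the affix -no
check: foznovr -> foznovar
lemma: foz; ASPECT=ra; RANK=du


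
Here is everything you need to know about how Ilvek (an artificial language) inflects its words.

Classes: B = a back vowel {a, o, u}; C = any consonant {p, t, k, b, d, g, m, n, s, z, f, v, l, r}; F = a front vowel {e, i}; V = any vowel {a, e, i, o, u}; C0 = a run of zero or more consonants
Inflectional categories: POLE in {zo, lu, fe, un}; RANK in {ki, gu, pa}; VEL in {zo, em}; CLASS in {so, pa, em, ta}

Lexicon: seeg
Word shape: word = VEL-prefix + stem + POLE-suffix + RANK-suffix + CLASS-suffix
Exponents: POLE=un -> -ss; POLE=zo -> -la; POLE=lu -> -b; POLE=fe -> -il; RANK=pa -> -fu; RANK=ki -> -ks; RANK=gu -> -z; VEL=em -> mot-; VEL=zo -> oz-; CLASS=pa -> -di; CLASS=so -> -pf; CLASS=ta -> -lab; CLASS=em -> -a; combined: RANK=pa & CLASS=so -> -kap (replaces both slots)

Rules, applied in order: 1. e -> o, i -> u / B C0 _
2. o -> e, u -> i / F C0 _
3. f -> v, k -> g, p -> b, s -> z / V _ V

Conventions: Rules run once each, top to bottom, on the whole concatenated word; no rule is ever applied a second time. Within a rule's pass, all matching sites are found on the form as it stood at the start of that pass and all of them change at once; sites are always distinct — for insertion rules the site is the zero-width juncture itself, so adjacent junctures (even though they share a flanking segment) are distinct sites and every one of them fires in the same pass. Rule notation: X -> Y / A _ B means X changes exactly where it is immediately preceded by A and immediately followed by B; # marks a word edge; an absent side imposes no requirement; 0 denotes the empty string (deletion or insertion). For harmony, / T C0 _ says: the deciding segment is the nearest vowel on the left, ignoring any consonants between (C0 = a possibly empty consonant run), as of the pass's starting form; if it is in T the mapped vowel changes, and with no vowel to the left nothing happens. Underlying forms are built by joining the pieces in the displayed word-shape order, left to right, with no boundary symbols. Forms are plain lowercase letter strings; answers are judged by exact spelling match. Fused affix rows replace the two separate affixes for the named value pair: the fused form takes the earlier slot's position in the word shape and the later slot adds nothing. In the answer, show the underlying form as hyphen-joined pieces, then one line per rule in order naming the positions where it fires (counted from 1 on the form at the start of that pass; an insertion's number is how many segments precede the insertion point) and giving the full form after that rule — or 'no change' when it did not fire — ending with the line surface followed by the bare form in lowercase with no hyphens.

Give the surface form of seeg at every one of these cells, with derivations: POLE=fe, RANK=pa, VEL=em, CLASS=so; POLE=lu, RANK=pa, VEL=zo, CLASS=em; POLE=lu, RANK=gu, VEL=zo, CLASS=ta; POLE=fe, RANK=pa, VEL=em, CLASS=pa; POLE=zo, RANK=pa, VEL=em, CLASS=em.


cell POLE=fe, RANK=pa, VEL=em, CLASS=so:
underlying: mot-seeg-il-kap
1. e -> o, i -> u / B C0 _: fires at position(s) 5: motsoegilkap
2. o -> e, u -> i / F C0 _: no change
3. f -> v, k -> g, p -> b, s -> z / V _ V: no change
surface: motsoegilkap

cell POLE=lu, RANK=pa, VEL=zo, CLASS=em:
underlying: oz-seeg-b-fu-a
1. e -> o, i -> u / B C0 _: fires at position(s) 4: ozsoegbfua
2. o -> e, u -> i / F C0 _: fires at position(s) 9: ozsoegbfia
3. f -> v, k -> g, p -> b, s -> z / V _ V: no change
surface: ozsoegbfia

cell POLE=lu, RANK=gu, VEL=zo, CLASS=ta:
underlying: oz-seeg-b-z-lab
1. e -> o, i -> u / B C0 _: fires at position(s) 4: ozsoegbzlab
2. o -> e, u -> i / F C0 _: no change
3. f -> v, k -> g, p -> b, s -> z / V _ V: no change
surface: ozsoegbzlab

cell POLE=fe, RANK=pa, VEL=em, CLASS=pa:
underlying: mot-seeg-il-fu-di
1. e -> o, i -> u / B C0 _: fires at position(s) 5, 13: motsoegilfudu
2. o -> e, u -> i / F C0 _: fires at position(s) 11: motsoegilfidu
3. f -> v, k -> g, p -> b, s -> z / V _ V: no change
surface: motsoegilfidu

cell POLE=zo, RANK=pa, VEL=em, CLASS=em:
underlying: mot-seeg-la-fu-a
1. e -> o, i -> u / B C0 _: fires at position(s) 5: motsoeglafua
2. o -> e, u -> i / F C0 _: no change
3. f -> v, k -> g, p -> b, s -> z / V _ V: fires at position(s) 10: motsoeglavua
surface: motsoeglavua


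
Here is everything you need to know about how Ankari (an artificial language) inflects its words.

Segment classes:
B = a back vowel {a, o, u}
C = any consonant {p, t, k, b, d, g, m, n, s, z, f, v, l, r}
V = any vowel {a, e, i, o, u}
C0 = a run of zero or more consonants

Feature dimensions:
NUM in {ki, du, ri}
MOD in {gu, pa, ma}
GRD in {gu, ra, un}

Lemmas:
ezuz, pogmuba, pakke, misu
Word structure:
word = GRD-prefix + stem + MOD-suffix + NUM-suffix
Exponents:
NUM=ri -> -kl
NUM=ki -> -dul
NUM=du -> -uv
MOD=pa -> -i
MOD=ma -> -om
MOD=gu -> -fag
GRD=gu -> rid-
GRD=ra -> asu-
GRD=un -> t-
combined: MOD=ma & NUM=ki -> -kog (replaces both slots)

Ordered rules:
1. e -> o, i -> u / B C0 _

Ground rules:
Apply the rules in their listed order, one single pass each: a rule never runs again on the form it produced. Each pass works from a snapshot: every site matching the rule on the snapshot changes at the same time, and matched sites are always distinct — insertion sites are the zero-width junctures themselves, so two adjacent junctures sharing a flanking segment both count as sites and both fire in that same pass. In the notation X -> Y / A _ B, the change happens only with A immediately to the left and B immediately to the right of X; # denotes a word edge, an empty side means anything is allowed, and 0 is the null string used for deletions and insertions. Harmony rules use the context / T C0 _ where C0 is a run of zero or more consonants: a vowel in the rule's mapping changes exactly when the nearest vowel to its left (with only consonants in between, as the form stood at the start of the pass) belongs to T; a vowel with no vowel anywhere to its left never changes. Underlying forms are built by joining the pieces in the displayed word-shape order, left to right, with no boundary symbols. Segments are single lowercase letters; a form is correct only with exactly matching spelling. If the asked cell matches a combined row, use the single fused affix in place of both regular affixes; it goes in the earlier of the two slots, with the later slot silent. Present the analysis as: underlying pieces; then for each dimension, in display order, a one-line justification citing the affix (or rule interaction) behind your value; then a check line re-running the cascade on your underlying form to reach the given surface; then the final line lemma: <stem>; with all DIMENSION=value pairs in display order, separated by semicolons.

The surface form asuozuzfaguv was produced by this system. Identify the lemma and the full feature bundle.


underlying: asu-ezuz-fag-uv
NUM=du - signalled by the affix -uv
MOD=gu - signalled by the affix -fag
GRD=ra - signalled by the affix asu-
check: asuezuzfaguv -> asuozuzfaguv
lemma: ezuz; NUM=du; MOD=gu; GRD=ra


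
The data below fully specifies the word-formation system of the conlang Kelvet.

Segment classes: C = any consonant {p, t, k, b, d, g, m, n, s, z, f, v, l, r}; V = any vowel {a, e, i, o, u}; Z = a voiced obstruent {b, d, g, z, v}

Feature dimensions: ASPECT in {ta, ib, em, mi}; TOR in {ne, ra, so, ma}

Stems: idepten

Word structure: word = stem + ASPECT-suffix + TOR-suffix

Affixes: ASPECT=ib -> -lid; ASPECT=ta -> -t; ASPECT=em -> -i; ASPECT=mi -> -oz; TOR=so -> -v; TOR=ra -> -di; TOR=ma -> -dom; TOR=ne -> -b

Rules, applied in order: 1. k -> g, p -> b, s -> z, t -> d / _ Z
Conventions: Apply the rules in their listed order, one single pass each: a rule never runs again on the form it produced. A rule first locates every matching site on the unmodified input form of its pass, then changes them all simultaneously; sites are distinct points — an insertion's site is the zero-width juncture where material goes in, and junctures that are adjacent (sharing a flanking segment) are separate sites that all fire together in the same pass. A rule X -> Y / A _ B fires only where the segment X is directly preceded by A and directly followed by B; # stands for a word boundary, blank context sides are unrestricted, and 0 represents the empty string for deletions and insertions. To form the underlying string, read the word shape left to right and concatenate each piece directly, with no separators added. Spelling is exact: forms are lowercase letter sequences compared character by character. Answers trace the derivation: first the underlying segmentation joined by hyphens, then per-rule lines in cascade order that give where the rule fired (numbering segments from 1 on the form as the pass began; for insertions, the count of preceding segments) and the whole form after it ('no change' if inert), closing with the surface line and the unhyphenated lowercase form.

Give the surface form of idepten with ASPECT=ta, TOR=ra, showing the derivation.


underlying: idepten-t-di
1. k -> g, p -> b, s -> z, t -> d / _ Z: fires at position(s) 8: ideptenddi
surface: ideptenddi


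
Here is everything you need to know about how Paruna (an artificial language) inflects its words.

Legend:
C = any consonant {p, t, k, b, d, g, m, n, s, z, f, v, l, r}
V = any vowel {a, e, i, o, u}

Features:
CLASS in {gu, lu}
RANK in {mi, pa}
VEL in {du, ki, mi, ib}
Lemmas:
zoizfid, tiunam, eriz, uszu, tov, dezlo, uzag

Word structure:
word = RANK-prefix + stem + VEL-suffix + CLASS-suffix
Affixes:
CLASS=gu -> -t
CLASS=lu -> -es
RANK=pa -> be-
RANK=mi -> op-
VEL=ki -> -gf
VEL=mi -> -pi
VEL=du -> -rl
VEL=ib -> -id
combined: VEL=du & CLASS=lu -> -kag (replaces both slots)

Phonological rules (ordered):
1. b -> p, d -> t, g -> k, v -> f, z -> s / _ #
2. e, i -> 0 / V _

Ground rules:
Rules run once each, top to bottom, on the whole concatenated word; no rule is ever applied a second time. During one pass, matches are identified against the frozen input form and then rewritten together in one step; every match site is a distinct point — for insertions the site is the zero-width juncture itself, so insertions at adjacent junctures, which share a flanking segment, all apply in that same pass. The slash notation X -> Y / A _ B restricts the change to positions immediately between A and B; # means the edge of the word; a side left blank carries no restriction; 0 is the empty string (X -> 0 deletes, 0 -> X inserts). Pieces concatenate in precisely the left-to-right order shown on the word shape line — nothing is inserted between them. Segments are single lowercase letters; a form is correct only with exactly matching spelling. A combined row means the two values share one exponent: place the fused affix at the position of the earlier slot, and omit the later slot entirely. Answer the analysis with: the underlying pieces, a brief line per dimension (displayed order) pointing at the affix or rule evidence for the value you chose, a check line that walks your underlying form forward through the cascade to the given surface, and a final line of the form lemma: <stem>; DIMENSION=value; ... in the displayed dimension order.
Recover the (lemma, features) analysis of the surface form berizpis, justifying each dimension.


underlying: be-eriz-pi-es
CLASS=lu - signalled by the affix -es
RANK=pa - signalled by the affix be-
VEL=mi - signalled by the affix -pi
check: beerizpies -> beerizpies -> berizpis
lemma: eriz; CLASS=lu; RANK=pa; VEL=mi


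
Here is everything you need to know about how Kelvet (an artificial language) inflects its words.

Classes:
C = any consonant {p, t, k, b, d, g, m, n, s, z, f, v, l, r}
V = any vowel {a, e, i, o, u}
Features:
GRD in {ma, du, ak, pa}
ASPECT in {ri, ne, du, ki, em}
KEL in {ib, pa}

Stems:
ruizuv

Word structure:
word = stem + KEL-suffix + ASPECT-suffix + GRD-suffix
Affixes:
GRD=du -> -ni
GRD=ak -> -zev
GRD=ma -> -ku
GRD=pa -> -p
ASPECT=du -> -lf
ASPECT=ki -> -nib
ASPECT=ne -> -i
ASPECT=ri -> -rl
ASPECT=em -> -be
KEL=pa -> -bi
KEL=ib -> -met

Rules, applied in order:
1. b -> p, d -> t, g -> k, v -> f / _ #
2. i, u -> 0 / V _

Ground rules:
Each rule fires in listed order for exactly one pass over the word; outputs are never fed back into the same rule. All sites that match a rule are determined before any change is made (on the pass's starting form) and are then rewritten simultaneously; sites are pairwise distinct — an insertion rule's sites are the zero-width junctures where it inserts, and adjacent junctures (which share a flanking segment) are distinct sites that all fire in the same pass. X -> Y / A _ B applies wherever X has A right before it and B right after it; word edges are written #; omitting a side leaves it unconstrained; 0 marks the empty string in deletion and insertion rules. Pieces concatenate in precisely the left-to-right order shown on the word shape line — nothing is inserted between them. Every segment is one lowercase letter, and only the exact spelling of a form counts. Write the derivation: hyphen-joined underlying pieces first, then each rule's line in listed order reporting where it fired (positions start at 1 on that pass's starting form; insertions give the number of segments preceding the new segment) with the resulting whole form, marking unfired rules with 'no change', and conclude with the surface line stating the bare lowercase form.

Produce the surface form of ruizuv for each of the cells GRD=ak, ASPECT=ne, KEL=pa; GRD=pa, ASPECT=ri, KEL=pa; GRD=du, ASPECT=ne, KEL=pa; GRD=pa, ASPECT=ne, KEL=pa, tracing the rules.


cell GRD=ak, ASPECT=ne, KEL=pa:
underlying: ruizuv-bi-i-zev
1. b -> p, d -> t, g -> k, v -> f / _ #: fires at position(s) 12: ruizuvbiizef
2. i, u -> 0 / V _: fires at position(s) 3, 9: ruzuvbizef
surface: ruzuvbizef

cell GRD=pa, ASPECT=ri, KEL=pa:
underlying: ruizuv-bi-rl-p
1. b -> p, d -> t, g -> k, v -> f / _ #: no change
2. i, u -> 0 / V _: fires at position(s) 3: ruzuvbirlp
surface: ruzuvbirlp

cell GRD=du, ASPECT=ne, KEL=pa:
underlying: ruizuv-bi-i-ni
1. b -> p, d -> t, g -> k, v -> f / _ #: no change
2. i, u -> 0 / V _: fires at position(s) 3, 9: ruzuvbini
surface: ruzuvbini

cell GRD=pa, ASPECT=ne, KEL=pa:
underlying: ruizuv-bi-i-p
1. b -> p, d -> t, g -> k, v -> f / _ #: no change
2. i, u -> 0 / V _: fires at position(s) 3, 9: ruzuvbip
surface: ruzuvbip


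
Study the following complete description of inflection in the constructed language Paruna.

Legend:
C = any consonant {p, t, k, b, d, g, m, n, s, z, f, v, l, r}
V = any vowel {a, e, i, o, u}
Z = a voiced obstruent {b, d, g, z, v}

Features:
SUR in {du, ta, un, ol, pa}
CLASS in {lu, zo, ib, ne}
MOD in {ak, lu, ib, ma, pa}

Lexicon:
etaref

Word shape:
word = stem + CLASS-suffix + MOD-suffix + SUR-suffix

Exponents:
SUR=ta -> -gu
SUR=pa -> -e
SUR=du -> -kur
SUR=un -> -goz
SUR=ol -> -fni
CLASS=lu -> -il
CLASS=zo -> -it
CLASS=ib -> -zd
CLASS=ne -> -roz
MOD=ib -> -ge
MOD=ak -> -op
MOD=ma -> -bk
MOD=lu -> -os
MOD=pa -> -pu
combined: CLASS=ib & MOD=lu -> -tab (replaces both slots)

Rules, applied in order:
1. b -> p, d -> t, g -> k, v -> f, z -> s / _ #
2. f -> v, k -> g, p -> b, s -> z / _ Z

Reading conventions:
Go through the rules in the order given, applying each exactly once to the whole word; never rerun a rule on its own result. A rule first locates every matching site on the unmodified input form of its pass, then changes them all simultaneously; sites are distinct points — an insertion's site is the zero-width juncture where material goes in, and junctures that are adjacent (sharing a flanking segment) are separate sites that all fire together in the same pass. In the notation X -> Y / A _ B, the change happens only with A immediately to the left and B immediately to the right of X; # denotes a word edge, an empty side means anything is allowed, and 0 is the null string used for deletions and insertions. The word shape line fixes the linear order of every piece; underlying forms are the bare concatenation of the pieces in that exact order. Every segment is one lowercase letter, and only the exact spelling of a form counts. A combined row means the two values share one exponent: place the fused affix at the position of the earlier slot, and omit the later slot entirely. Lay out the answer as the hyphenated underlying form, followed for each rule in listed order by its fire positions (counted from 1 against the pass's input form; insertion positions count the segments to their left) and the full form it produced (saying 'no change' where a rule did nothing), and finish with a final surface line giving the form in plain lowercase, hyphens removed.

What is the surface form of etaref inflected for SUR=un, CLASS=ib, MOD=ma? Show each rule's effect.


underlying: etaref-zd-bk-goz
1. b -> p, d -> t, g -> k, v -> f, z -> s / _ #: fires at position(s) 13: etarefzdbkgos
2. f -> v, k -> g, p -> b, s -> z / _ Z: fires at position(s) 6, 10: etarevzdbggos
surface: etarevzdbggos
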